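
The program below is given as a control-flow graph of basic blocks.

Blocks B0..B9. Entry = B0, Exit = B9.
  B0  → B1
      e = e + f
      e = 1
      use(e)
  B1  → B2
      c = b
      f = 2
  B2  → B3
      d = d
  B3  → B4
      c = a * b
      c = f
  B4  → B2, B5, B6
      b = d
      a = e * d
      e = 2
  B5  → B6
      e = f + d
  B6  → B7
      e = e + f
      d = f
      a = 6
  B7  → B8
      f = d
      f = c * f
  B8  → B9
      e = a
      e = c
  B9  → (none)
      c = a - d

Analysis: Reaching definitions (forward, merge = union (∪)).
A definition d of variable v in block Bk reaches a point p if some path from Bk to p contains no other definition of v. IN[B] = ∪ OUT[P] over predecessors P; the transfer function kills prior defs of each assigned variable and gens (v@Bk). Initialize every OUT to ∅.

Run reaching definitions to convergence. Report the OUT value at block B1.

Answer: {c@B1, e@B0, f@B1}

Working:
Converged values:
  B0:   IN={}   OUT={e@B0}
  B1:   IN={e@B0}   OUT={c@B1, e@B0, f@B1}
  B2:   IN={a@B4, b@B4, c@B1, c@B3, d@B2, e@B0, e@B4, f@B1}   OUT={a@B4, b@B4, c@B1, c@B3, d@B2, e@B0, e@B4, f@B1}
  B3:   IN={a@B4, b@B4, c@B1, c@B3, d@B2, e@B0, e@B4, f@B1}   OUT={a@B4, b@B4, c@B3, d@B2, e@B0, e@B4, f@B1}
  B4:   IN={a@B4, b@B4, c@B3, d@B2, e@B0, e@B4, f@B1}   OUT={a@B4, b@B4, c@B3, d@B2, e@B4, f@B1}
  B5:   IN={a@B4, b@B4, c@B3, d@B2, e@B4, f@B1}   OUT={a@B4, b@B4, c@B3, d@B2, e@B5, f@B1}
  B6:   IN={a@B4, b@B4, c@B3, d@B2, e@B4, e@B5, f@B1}   OUT={a@B6, b@B4, c@B3, d@B6, e@B6, f@B1}
  B7:   IN={a@B6, b@B4, c@B3, d@B6, e@B6, f@B1}   OUT={a@B6, b@B4, c@B3, d@B6, e@B6, f@B7}
  B8:   IN={a@B6, b@B4, c@B3, d@B6, e@B6, f@B7}   OUT={a@B6, b@B4, c@B3, d@B6, e@B8, f@B7}
  B9:   IN={a@B6, b@B4, c@B3, d@B6, e@B8, f@B7}   OUT={a@B6, b@B4, c@B9, d@B6, e@B8, f@B7}

Merge at B1: IN[B1] = OUT[B0] = {e@B0}
Applying B1's transfer function to that IN value gives OUT[B1] (row B1 above).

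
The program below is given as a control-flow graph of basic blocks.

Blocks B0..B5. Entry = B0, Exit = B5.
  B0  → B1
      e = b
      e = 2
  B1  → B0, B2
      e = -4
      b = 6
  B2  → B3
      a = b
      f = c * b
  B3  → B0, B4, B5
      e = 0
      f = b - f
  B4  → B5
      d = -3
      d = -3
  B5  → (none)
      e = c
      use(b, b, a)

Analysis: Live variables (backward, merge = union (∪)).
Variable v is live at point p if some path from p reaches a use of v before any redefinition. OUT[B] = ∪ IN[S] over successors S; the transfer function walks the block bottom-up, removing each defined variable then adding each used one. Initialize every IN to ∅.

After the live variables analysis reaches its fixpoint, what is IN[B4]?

Answer: {a, b, c}

Working:
Per-block solution:
  B0: | IN={b, c} | OUT={c}
  B1: | IN={c} | OUT={b, c}
  B2: | IN={b, c} | OUT={a, b, c, f}
  B3: | IN={a, b, c, f} | OUT={a, b, c}
  B4: | IN={a, b, c} | OUT={a, b, c}
  B5: | IN={a, b, c} | OUT={}

Merge at B4: OUT[B4] = IN[B5] = {a, b, c}
Applying B4's transfer function to that OUT value gives IN[B4] (row B4 above).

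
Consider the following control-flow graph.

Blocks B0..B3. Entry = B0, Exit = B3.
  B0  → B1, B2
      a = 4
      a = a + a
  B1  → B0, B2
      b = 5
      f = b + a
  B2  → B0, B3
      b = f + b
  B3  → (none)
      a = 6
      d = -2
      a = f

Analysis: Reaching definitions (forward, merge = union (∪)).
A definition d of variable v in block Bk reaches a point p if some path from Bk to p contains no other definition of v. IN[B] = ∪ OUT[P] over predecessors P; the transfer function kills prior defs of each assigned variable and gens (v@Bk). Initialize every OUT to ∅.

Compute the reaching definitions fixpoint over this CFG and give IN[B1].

Fixpoint table:
  B0: | IN={a@B0, b@B1, b@B2, f@B1} | OUT={a@B0, b@B1, b@B2, f@B1}
  B1: | IN={a@B0, b@B1, b@B2, f@B1} | OUT={a@B0, b@B1, f@B1}
  B2: | IN={a@B0, b@B1, b@B2, f@B1} | OUT={a@B0, b@B2, f@B1}
  B3: | IN={a@B0, b@B2, f@B1} | OUT={a@B3, b@B2, d@B3, f@B1}

Merge at B1: IN[B1] = OUT[B0] = {a@B0, b@B1, b@B2, f@B1}

Answer: {a@B0, b@B1, b@B2, f@B1}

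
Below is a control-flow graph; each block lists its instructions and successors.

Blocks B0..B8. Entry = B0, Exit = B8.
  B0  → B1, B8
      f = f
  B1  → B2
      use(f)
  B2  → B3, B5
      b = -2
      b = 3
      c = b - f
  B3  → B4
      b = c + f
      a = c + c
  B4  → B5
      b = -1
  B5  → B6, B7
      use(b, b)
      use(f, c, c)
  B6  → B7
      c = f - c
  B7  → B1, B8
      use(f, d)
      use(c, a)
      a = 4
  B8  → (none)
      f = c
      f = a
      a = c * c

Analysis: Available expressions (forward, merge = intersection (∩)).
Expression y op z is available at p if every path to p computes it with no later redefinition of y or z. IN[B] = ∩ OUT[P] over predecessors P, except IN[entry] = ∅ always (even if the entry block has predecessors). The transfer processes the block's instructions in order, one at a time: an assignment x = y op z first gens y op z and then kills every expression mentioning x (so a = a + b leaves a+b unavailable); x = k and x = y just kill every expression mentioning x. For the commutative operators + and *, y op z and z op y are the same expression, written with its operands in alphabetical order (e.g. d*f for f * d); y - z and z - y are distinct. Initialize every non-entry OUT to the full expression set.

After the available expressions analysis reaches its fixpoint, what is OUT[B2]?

Answer: {b-f}

Working:
Converged values:
  B0:   IN={}   OUT={}
  B1:   IN={}   OUT={}
  B2:   IN={}   OUT={b-f}
  B3:   IN={b-f}   OUT={c+c, c+f}
  B4:   IN={c+c, c+f}   OUT={c+c, c+f}
  B5:   IN={}   OUT={}
  B6:   IN={}   OUT={}
  B7:   IN={}   OUT={}
  B8:   IN={}   OUT={c*c}

Merge at B2: IN[B2] = OUT[B1] = {}
Applying B2's transfer function to that IN value gives OUT[B2] (row B2 above).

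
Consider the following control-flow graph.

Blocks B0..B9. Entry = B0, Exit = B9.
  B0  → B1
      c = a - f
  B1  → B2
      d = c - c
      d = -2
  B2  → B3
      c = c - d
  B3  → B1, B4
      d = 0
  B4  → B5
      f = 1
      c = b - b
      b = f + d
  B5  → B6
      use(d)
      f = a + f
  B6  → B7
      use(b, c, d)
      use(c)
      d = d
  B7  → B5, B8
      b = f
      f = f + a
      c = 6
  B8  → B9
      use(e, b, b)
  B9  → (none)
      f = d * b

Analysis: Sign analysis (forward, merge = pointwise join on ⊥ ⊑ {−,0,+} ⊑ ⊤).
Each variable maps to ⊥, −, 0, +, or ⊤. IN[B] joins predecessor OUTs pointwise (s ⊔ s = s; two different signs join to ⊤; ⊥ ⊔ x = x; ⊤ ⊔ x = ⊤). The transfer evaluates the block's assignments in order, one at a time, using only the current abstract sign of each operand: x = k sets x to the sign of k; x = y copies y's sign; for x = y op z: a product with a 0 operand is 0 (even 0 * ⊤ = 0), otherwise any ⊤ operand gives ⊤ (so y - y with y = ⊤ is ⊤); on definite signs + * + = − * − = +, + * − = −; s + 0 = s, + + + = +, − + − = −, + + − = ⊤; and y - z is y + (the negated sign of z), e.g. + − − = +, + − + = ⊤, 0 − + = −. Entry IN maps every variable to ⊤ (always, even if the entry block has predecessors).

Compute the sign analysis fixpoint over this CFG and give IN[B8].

Answer: {a: ⊤, b: ⊤, c: +, d: 0, e: ⊤, f: ⊤}

Derivation:
Per-block solution:
  B0:  IN=(all ⊤)  OUT=(all ⊤)
  B1:  IN=(all ⊤)  OUT={d:-; rest ⊤}
  B2:  IN={d:-; rest ⊤}  OUT={d:-; rest ⊤}
  B3:  IN={d:-; rest ⊤}  OUT={d:0; rest ⊤}
  B4:  IN={d:0; rest ⊤}  OUT={b:+, d:0, f:+; rest ⊤}
  B5:  IN={d:0; rest ⊤}  OUT={d:0; rest ⊤}
  B6:  IN={d:0; rest ⊤}  OUT={d:0; rest ⊤}
  B7:  IN={d:0; rest ⊤}  OUT={c:+, d:0; rest ⊤}
  B8:  IN={c:+, d:0; rest ⊤}  OUT={c:+, d:0; rest ⊤}
  B9:  IN={c:+, d:0; rest ⊤}  OUT={c:+, d:0, f:0; rest ⊤}

Merge at B8: IN[B8] = OUT[B7] = {a: ⊤, b: ⊤, c: +, d: 0, e: ⊤, f: ⊤}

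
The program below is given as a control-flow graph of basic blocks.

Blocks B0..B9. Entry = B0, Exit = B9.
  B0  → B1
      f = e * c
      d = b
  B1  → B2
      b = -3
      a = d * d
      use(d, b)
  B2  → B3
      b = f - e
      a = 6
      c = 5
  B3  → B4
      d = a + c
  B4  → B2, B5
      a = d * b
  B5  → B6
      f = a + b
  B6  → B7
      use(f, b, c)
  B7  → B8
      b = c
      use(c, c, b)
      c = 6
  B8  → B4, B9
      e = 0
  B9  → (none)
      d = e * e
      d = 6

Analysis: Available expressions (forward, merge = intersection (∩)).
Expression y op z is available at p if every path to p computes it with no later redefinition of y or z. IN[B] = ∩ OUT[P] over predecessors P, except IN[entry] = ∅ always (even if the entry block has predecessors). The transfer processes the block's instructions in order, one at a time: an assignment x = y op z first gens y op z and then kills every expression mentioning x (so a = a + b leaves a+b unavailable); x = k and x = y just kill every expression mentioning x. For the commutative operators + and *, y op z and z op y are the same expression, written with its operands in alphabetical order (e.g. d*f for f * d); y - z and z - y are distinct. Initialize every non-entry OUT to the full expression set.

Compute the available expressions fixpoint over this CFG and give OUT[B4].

Per-block solution:
  B0:   IN={}   OUT={c*e}
  B1:   IN={c*e}   OUT={c*e, d*d}
  B2:   IN={}   OUT={f-e}
  B3:   IN={f-e}   OUT={a+c, f-e}
  B4:   IN={}   OUT={b*d}
  B5:   IN={b*d}   OUT={a+b, b*d}
  B6:   IN={a+b, b*d}   OUT={a+b, b*d}
  B7:   IN={a+b, b*d}   OUT={}
  B8:   IN={}   OUT={}
  B9:   IN={}   OUT={e*e}

Merge at B4: IN[B4] = OUT[B3] ∩ OUT[B8] = {}
Applying B4's transfer function to that IN value gives OUT[B4] (row B4 above).

Answer: {b*d}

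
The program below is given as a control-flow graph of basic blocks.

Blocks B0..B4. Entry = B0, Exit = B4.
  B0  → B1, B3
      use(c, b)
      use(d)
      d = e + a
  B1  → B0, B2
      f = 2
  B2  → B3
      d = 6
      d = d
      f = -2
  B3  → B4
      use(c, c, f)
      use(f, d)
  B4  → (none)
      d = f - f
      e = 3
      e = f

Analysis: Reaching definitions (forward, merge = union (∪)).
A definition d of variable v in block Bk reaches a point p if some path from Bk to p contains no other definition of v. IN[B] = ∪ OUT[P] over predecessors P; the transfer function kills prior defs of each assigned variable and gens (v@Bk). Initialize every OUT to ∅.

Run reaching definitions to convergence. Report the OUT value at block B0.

Converged values:
  B0:  IN={d@B0, f@B1}  OUT={d@B0, f@B1}
  B1:  IN={d@B0, f@B1}  OUT={d@B0, f@B1}
  B2:  IN={d@B0, f@B1}  OUT={d@B2, f@B2}
  B3:  IN={d@B0, d@B2, f@B1, f@B2}  OUT={d@B0, d@B2, f@B1, f@B2}
  B4:  IN={d@B0, d@B2, f@B1, f@B2}  OUT={d@B4, e@B4, f@B1, f@B2}

Merge at B0 (entry node, so the boundary value {} is joined with the incoming edge(s)): IN[B0] = {} ⊔ OUT[B1] = {d@B0, f@B1}
Applying B0's transfer function to that IN value gives OUT[B0] (row B0 above).

Answer: {d@B0, f@B1}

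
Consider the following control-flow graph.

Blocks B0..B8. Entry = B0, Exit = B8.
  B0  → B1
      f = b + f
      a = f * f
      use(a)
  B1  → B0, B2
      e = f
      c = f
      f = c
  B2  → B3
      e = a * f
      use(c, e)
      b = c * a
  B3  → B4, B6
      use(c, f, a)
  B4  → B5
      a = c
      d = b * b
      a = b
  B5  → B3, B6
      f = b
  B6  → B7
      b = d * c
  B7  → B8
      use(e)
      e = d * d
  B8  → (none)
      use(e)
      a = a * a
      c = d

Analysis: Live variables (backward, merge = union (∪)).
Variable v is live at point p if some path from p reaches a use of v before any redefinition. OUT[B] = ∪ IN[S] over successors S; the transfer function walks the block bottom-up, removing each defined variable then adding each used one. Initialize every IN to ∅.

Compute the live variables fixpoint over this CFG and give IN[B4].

Per-block solution:
  B0:   IN={b, d, f}   OUT={a, b, d, f}
  B1:   IN={a, b, d, f}   OUT={a, b, c, d, f}
  B2:   IN={a, c, d, f}   OUT={a, b, c, d, e, f}
  B3:   IN={a, b, c, d, e, f}   OUT={a, b, c, d, e}
  B4:   IN={b, c, e}   OUT={a, b, c, d, e}
  B5:   IN={a, b, c, d, e}   OUT={a, b, c, d, e, f}
  B6:   IN={a, c, d, e}   OUT={a, d, e}
  B7:   IN={a, d, e}   OUT={a, d, e}
  B8:   IN={a, d, e}   OUT={}

Merge at B4: OUT[B4] = IN[B5] = {a, b, c, d, e}
Applying B4's transfer function to that OUT value gives IN[B4] (row B4 above).

Answer: {b, c, e}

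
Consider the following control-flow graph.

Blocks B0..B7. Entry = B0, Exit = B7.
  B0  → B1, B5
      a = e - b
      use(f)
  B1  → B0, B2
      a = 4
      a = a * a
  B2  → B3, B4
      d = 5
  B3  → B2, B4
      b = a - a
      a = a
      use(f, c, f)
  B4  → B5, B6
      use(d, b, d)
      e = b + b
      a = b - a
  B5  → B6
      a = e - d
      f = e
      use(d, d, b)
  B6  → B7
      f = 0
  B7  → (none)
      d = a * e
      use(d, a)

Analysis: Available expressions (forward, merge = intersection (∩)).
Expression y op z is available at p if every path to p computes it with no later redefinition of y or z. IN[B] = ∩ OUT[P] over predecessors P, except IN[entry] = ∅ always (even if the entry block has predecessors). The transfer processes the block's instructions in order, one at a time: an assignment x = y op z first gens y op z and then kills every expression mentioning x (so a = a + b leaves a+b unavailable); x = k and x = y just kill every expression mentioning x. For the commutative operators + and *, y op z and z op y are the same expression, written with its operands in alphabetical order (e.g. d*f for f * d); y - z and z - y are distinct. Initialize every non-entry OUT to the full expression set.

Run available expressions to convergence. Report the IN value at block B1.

Answer: {e-b}

Derivation:
Per-block solution:
  B0: | IN={} | OUT={e-b}
  B1: | IN={e-b} | OUT={e-b}
  B2: | IN={} | OUT={}
  B3: | IN={} | OUT={}
  B4: | IN={} | OUT={b+b}
  B5: | IN={} | OUT={e-d}
  B6: | IN={} | OUT={}
  B7: | IN={} | OUT={a*e}

Merge at B1: IN[B1] = OUT[B0] = {e-b}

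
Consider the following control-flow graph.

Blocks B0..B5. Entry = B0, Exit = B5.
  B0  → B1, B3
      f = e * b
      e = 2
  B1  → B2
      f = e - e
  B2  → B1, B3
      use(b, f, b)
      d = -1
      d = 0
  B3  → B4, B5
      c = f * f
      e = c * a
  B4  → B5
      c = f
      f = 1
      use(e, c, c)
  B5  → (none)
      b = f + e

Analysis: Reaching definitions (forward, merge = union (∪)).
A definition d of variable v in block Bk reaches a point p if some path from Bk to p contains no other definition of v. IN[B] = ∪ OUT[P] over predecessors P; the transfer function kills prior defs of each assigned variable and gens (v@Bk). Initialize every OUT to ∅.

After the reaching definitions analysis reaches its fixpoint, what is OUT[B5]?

Answer: {b@B5, c@B3, c@B4, d@B2, e@B3, f@B0, f@B1, f@B4}

Working:
Converged values:
  B0:  IN={}  OUT={e@B0, f@B0}
  B1:  IN={d@B2, e@B0, f@B0, f@B1}  OUT={d@B2, e@B0, f@B1}
  B2:  IN={d@B2, e@B0, f@B1}  OUT={d@B2, e@B0, f@B1}
  B3:  IN={d@B2, e@B0, f@B0, f@B1}  OUT={c@B3, d@B2, e@B3, f@B0, f@B1}
  B4:  IN={c@B3, d@B2, e@B3, f@B0, f@B1}  OUT={c@B4, d@B2, e@B3, f@B4}
  B5:  IN={c@B3, c@B4, d@B2, e@B3, f@B0, f@B1, f@B4}  OUT={b@B5, c@B3, c@B4, d@B2, e@B3, f@B0, f@B1, f@B4}

Merge at B5: IN[B5] = OUT[B3] ⊔ OUT[B4] = {c@B3, c@B4, d@B2, e@B3, f@B0, f@B1, f@B4}
Applying B5's transfer function to that IN value gives OUT[B5] (row B5 above).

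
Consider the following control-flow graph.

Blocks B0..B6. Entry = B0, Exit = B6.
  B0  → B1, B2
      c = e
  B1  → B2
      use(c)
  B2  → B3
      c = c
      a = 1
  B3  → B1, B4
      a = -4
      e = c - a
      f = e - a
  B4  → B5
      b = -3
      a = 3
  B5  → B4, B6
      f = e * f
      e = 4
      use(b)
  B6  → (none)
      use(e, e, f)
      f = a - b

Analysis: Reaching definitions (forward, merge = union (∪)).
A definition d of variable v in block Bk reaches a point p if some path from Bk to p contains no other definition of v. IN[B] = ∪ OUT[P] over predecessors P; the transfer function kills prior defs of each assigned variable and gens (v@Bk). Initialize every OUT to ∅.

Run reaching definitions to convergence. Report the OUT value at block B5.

Fixpoint table:
  B0:   IN={}   OUT={c@B0}
  B1:   IN={a@B3, c@B0, c@B2, e@B3, f@B3}   OUT={a@B3, c@B0, c@B2, e@B3, f@B3}
  B2:   IN={a@B3, c@B0, c@B2, e@B3, f@B3}   OUT={a@B2, c@B2, e@B3, f@B3}
  B3:   IN={a@B2, c@B2, e@B3, f@B3}   OUT={a@B3, c@B2, e@B3, f@B3}
  B4:   IN={a@B3, a@B4, b@B4, c@B2, e@B3, e@B5, f@B3, f@B5}   OUT={a@B4, b@B4, c@B2, e@B3, e@B5, f@B3, f@B5}
  B5:   IN={a@B4, b@B4, c@B2, e@B3, e@B5, f@B3, f@B5}   OUT={a@B4, b@B4, c@B2, e@B5, f@B5}
  B6:   IN={a@B4, b@B4, c@B2, e@B5, f@B5}   OUT={a@B4, b@B4, c@B2, e@B5, f@B6}

Merge at B5: IN[B5] = OUT[B4] = {a@B4, b@B4, c@B2, e@B3, e@B5, f@B3, f@B5}
Applying B5's transfer function to that IN value gives OUT[B5] (row B5 above).

Answer: {a@B4, b@B4, c@B2, e@B5, f@B5}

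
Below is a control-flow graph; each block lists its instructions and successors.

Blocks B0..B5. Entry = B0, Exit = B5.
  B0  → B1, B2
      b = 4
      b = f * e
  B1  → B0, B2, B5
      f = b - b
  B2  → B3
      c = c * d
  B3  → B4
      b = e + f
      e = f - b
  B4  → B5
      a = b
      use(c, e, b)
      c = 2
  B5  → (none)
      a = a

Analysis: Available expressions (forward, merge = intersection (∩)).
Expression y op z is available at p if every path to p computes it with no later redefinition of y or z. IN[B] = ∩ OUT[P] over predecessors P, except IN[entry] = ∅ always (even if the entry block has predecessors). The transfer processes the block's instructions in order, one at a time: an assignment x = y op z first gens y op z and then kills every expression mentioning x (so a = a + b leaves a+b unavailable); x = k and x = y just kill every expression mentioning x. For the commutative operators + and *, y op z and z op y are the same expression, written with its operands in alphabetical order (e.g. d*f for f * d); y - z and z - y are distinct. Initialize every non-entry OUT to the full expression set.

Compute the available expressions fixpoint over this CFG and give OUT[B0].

Answer: {e*f}

Derivation:
Fixpoint table:
  B0:   IN={}   OUT={e*f}
  B1:   IN={e*f}   OUT={b-b}
  B2:   IN={}   OUT={}
  B3:   IN={}   OUT={f-b}
  B4:   IN={f-b}   OUT={f-b}
  B5:   IN={}   OUT={}

Merge at B0 (entry node, so the boundary value {} is joined with the incoming edge(s)): IN[B0] = {} ∩ OUT[B1] = {}
Applying B0's transfer function to that IN value gives OUT[B0] (row B0 above).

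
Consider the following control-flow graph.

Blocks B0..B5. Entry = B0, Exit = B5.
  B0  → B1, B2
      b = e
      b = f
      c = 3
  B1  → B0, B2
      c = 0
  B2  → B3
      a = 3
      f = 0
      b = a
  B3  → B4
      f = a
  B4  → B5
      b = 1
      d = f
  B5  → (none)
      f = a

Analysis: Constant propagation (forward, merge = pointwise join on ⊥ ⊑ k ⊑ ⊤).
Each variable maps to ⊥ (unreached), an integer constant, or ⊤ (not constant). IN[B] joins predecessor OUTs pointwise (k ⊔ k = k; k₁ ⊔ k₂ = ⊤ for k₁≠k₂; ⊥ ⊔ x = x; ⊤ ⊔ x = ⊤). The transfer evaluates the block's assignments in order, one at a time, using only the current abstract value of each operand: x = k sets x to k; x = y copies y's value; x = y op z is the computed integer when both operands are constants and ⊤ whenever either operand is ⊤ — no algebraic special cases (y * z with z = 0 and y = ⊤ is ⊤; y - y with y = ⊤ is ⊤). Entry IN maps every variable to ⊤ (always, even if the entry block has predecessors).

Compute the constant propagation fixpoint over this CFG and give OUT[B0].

Fixpoint table:
  B0:   IN=(all ⊤)   OUT={c:3; rest ⊤}
  B1:   IN={c:3; rest ⊤}   OUT={c:0; rest ⊤}
  B2:   IN=(all ⊤)   OUT={a:3, b:3, f:0; rest ⊤}
  B3:   IN={a:3, b:3, f:0; rest ⊤}   OUT={a:3, b:3, f:3; rest ⊤}
  B4:   IN={a:3, b:3, f:3; rest ⊤}   OUT={a:3, b:1, d:3, f:3; rest ⊤}
  B5:   IN={a:3, b:1, d:3, f:3; rest ⊤}   OUT={a:3, b:1, d:3, f:3; rest ⊤}

Merge at B0 (entry node, so the boundary value (all ⊤) is joined with the incoming edge(s)): IN[B0] = (all ⊤) ⊔ OUT[B1] = {a: ⊤, b: ⊤, c: ⊤, d: ⊤, e: ⊤, f: ⊤}
Applying B0's transfer function to that IN value gives OUT[B0] (row B0 above).

Answer: {a: ⊤, b: ⊤, c: 3, d: ⊤, e: ⊤, f: ⊤}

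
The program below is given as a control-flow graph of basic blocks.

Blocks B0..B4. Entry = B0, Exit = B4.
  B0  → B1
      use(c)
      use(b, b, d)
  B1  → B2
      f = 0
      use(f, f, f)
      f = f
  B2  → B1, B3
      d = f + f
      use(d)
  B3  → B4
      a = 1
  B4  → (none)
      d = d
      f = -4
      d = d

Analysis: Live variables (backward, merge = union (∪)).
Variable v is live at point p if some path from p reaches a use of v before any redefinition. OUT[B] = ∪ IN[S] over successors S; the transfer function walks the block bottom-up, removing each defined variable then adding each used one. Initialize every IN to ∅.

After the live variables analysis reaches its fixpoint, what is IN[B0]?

Fixpoint table:
  B0: | IN={b, c, d} | OUT={}
  B1: | IN={} | OUT={f}
  B2: | IN={f} | OUT={d}
  B3: | IN={d} | OUT={d}
  B4: | IN={d} | OUT={}

Merge at B0: OUT[B0] = IN[B1] = {}
Applying B0's transfer function to that OUT value gives IN[B0] (row B0 above).

Answer: {b, c, d}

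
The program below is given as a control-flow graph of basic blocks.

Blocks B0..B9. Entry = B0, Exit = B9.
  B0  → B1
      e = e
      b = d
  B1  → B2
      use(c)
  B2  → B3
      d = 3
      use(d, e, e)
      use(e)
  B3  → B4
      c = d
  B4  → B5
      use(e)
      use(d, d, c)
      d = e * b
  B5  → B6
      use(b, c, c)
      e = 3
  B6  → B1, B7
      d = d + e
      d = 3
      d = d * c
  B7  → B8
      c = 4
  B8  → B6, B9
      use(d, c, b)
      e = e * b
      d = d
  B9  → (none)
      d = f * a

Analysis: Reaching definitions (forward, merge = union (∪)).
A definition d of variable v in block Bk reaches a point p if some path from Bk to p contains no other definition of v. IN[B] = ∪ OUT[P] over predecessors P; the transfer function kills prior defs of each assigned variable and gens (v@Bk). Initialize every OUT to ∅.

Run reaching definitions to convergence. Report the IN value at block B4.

Answer: {b@B0, c@B3, d@B2, e@B0, e@B5, e@B8}

Derivation:
Fixpoint table:
  B0:  IN={}  OUT={b@B0, e@B0}
  B1:  IN={b@B0, c@B3, c@B7, d@B6, e@B0, e@B5, e@B8}  OUT={b@B0, c@B3, c@B7, d@B6, e@B0, e@B5, e@B8}
  B2:  IN={b@B0, c@B3, c@B7, d@B6, e@B0, e@B5, e@B8}  OUT={b@B0, c@B3, c@B7, d@B2, e@B0, e@B5, e@B8}
  B3:  IN={b@B0, c@B3, c@B7, d@B2, e@B0, e@B5, e@B8}  OUT={b@B0, c@B3, d@B2, e@B0, e@B5, e@B8}
  B4:  IN={b@B0, c@B3, d@B2, e@B0, e@B5, e@B8}  OUT={b@B0, c@B3, d@B4, e@B0, e@B5, e@B8}
  B5:  IN={b@B0, c@B3, d@B4, e@B0, e@B5, e@B8}  OUT={b@B0, c@B3, d@B4, e@B5}
  B6:  IN={b@B0, c@B3, c@B7, d@B4, d@B8, e@B5, e@B8}  OUT={b@B0, c@B3, c@B7, d@B6, e@B5, e@B8}
  B7:  IN={b@B0, c@B3, c@B7, d@B6, e@B5, e@B8}  OUT={b@B0, c@B7, d@B6, e@B5, e@B8}
  B8:  IN={b@B0, c@B7, d@B6, e@B5, e@B8}  OUT={b@B0, c@B7, d@B8, e@B8}
  B9:  IN={b@B0, c@B7, d@B8, e@B8}  OUT={b@B0, c@B7, d@B9, e@B8}

Merge at B4: IN[B4] = OUT[B3] = {b@B0, c@B3, d@B2, e@B0, e@B5, e@B8}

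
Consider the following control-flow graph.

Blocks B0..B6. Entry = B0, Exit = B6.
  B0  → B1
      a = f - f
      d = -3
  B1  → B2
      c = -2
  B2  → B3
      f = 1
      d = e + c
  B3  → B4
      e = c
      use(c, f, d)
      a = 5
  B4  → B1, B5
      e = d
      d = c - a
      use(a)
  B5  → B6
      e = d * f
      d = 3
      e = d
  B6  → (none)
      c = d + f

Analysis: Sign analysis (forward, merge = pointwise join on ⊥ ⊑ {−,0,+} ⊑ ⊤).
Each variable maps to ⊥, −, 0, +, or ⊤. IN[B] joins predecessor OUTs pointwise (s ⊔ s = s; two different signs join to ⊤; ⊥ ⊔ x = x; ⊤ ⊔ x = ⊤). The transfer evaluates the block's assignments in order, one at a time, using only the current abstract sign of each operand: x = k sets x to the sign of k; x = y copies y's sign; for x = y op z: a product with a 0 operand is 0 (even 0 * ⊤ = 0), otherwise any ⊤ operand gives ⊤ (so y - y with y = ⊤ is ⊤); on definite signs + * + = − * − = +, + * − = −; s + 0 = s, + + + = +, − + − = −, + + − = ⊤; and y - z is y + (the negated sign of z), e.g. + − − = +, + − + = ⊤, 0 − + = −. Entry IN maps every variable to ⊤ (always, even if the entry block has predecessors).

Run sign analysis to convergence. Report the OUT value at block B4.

Fixpoint table:
  B0: | IN=(all ⊤) | OUT={d:-; rest ⊤}
  B1: | IN={d:-; rest ⊤} | OUT={c:-, d:-; rest ⊤}
  B2: | IN={c:-, d:-; rest ⊤} | OUT={c:-, f:+; rest ⊤}
  B3: | IN={c:-, f:+; rest ⊤} | OUT={a:+, c:-, e:-, f:+; rest ⊤}
  B4: | IN={a:+, c:-, e:-, f:+; rest ⊤} | OUT={a:+, c:-, d:-, f:+; rest ⊤}
  B5: | IN={a:+, c:-, d:-, f:+; rest ⊤} | OUT={a:+, c:-, d:+, e:+, f:+; rest ⊤}
  B6: | IN={a:+, c:-, d:+, e:+, f:+; rest ⊤} | OUT={a:+, c:+, d:+, e:+, f:+; rest ⊤}

Merge at B4: IN[B4] = OUT[B3] = {a: +, b: ⊤, c: -, d: ⊤, e: -, f: +}
Applying B4's transfer function to that IN value gives OUT[B4] (row B4 above).

Answer: {a: +, b: ⊤, c: -, d: -, e: ⊤, f: +}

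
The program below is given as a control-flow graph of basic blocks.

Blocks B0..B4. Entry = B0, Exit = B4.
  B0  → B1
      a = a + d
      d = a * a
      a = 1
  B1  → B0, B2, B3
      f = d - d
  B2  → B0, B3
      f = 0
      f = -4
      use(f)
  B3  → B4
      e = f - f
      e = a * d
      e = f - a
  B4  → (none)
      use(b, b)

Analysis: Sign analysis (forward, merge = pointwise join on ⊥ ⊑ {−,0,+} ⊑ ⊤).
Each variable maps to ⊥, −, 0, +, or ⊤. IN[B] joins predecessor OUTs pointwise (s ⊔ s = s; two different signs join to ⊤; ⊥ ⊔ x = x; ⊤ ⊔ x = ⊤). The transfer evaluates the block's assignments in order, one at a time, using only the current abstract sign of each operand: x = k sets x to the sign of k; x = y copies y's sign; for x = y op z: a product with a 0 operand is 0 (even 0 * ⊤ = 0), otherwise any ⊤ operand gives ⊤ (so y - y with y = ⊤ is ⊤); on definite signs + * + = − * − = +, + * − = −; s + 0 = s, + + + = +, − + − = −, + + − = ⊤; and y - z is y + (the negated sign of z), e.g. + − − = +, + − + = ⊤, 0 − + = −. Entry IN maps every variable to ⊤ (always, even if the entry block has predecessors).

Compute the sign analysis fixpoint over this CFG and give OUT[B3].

Per-block solution:
  B0:  IN=(all ⊤)  OUT={a:+; rest ⊤}
  B1:  IN={a:+; rest ⊤}  OUT={a:+; rest ⊤}
  B2:  IN={a:+; rest ⊤}  OUT={a:+, f:-; rest ⊤}
  B3:  IN={a:+; rest ⊤}  OUT={a:+; rest ⊤}
  B4:  IN={a:+; rest ⊤}  OUT={a:+; rest ⊤}

Merge at B3: IN[B3] = OUT[B1] ⊔ OUT[B2] = {a: +, b: ⊤, c: ⊤, d: ⊤, e: ⊤, f: ⊤}
Applying B3's transfer function to that IN value gives OUT[B3] (row B3 above).

Answer: {a: +, b: ⊤, c: ⊤, d: ⊤, e: ⊤, f: ⊤}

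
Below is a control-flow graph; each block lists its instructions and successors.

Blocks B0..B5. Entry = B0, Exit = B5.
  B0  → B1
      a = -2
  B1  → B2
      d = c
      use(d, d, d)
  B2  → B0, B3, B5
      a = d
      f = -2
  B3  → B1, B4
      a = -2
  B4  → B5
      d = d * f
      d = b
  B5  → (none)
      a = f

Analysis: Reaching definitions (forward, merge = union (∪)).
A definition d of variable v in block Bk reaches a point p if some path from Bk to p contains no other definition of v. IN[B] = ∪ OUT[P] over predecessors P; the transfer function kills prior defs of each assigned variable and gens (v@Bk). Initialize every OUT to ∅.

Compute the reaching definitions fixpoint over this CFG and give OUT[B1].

Fixpoint table:
  B0:   IN={a@B2, d@B1, f@B2}   OUT={a@B0, d@B1, f@B2}
  B1:   IN={a@B0, a@B3, d@B1, f@B2}   OUT={a@B0, a@B3, d@B1, f@B2}
  B2:   IN={a@B0, a@B3, d@B1, f@B2}   OUT={a@B2, d@B1, f@B2}
  B3:   IN={a@B2, d@B1, f@B2}   OUT={a@B3, d@B1, f@B2}
  B4:   IN={a@B3, d@B1, f@B2}   OUT={a@B3, d@B4, f@B2}
  B5:   IN={a@B2, a@B3, d@B1, d@B4, f@B2}   OUT={a@B5, d@B1, d@B4, f@B2}

Merge at B1: IN[B1] = OUT[B0] ⊔ OUT[B3] = {a@B0, a@B3, d@B1, f@B2}
Applying B1's transfer function to that IN value gives OUT[B1] (row B1 above).

Answer: {a@B0, a@B3, d@B1, f@B2}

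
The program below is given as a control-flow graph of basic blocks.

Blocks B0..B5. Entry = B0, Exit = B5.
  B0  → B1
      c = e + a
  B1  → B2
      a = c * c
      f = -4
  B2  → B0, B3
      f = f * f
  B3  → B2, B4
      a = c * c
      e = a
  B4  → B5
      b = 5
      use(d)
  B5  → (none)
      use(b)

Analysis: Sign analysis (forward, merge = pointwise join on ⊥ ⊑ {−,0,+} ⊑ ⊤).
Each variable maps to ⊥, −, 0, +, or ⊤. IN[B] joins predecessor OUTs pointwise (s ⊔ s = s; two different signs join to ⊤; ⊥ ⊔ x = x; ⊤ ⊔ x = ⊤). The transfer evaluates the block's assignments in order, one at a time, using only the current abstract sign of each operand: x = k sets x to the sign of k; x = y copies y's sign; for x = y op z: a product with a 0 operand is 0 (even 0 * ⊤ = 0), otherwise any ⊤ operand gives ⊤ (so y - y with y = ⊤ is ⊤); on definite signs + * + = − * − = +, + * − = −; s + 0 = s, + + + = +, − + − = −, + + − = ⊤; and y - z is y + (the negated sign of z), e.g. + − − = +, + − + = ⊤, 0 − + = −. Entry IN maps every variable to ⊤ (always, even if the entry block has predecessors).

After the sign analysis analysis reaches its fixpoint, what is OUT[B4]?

Answer: {a: ⊤, b: +, c: ⊤, d: ⊤, e: ⊤, f: ⊤}

Working:
Per-block solution:
  B0:   IN=(all ⊤)   OUT=(all ⊤)
  B1:   IN=(all ⊤)   OUT={f:-; rest ⊤}
  B2:   IN=(all ⊤)   OUT=(all ⊤)
  B3:   IN=(all ⊤)   OUT=(all ⊤)
  B4:   IN=(all ⊤)   OUT={b:+; rest ⊤}
  B5:   IN={b:+; rest ⊤}   OUT={b:+; rest ⊤}

Merge at B4: IN[B4] = OUT[B3] = {a: ⊤, b: ⊤, c: ⊤, d: ⊤, e: ⊤, f: ⊤}
Applying B4's transfer function to that IN value gives OUT[B4] (row B4 above).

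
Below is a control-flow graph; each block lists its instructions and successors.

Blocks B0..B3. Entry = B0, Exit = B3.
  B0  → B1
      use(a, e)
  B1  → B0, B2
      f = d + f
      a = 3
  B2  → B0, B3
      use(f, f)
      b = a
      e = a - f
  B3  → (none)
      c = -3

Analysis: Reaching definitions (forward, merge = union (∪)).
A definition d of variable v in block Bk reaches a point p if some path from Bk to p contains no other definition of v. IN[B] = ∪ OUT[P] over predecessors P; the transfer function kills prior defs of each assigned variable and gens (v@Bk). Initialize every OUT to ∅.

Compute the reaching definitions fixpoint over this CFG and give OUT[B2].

Answer: {a@B1, b@B2, e@B2, f@B1}

Derivation:
Per-block solution:
  B0:  IN={a@B1, b@B2, e@B2, f@B1}  OUT={a@B1, b@B2, e@B2, f@B1}
  B1:  IN={a@B1, b@B2, e@B2, f@B1}  OUT={a@B1, b@B2, e@B2, f@B1}
  B2:  IN={a@B1, b@B2, e@B2, f@B1}  OUT={a@B1, b@B2, e@B2, f@B1}
  B3:  IN={a@B1, b@B2, e@B2, f@B1}  OUT={a@B1, b@B2, c@B3, e@B2, f@B1}

Merge at B2: IN[B2] = OUT[B1] = {a@B1, b@B2, e@B2, f@B1}
Applying B2's transfer function to that IN value gives OUT[B2] (row B2 above).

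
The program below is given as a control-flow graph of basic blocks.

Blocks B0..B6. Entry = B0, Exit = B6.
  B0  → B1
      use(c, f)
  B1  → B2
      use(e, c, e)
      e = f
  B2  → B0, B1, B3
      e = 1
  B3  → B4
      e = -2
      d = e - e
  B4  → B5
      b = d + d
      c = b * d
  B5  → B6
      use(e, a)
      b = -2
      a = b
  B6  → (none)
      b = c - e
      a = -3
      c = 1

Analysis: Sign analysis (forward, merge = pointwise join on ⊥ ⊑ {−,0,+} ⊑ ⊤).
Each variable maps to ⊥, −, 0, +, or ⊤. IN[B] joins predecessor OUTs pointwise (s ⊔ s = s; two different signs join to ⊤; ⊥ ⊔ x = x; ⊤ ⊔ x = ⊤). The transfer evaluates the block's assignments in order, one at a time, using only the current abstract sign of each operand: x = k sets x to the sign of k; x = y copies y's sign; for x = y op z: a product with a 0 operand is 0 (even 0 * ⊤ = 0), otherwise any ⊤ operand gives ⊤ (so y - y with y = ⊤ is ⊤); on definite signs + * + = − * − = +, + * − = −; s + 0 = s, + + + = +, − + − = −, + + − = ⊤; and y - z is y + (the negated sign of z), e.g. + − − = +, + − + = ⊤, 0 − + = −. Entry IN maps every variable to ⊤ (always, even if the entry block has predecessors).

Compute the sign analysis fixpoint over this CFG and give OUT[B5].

Answer: {a: -, b: -, c: ⊤, d: ⊤, e: -, f: ⊤}

Derivation:
Per-block solution:
  B0:   IN=(all ⊤)   OUT=(all ⊤)
  B1:   IN=(all ⊤)   OUT=(all ⊤)
  B2:   IN=(all ⊤)   OUT={e:+; rest ⊤}
  B3:   IN={e:+; rest ⊤}   OUT={e:-; rest ⊤}
  B4:   IN={e:-; rest ⊤}   OUT={e:-; rest ⊤}
  B5:   IN={e:-; rest ⊤}   OUT={a:-, b:-, e:-; rest ⊤}
  B6:   IN={a:-, b:-, e:-; rest ⊤}   OUT={a:-, c:+, e:-; rest ⊤}

Merge at B5: IN[B5] = OUT[B4] = {a: ⊤, b: ⊤, c: ⊤, d: ⊤, e: -, f: ⊤}
Applying B5's transfer function to that IN value gives OUT[B5] (row B5 above).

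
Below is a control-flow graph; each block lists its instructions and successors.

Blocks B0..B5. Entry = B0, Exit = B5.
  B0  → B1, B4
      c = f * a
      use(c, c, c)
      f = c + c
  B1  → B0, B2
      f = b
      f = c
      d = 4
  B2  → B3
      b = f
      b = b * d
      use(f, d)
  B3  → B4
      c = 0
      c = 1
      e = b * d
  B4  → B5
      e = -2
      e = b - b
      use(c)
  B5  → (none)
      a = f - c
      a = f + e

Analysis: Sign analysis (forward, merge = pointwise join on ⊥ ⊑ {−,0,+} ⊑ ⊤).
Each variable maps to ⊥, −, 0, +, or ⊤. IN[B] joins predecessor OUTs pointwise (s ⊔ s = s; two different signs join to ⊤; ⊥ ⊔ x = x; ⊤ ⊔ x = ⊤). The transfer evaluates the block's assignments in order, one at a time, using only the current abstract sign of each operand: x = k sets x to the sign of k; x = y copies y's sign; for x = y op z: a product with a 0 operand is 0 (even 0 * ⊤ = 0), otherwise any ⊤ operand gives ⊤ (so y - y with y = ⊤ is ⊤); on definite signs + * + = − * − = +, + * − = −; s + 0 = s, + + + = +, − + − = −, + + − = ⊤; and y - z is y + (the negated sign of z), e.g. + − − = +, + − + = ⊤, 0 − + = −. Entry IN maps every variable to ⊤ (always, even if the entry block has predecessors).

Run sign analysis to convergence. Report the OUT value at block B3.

Per-block solution:
  B0:  IN=(all ⊤)  OUT=(all ⊤)
  B1:  IN=(all ⊤)  OUT={d:+; rest ⊤}
  B2:  IN={d:+; rest ⊤}  OUT={d:+; rest ⊤}
  B3:  IN={d:+; rest ⊤}  OUT={c:+, d:+; rest ⊤}
  B4:  IN=(all ⊤)  OUT=(all ⊤)
  B5:  IN=(all ⊤)  OUT=(all ⊤)

Merge at B3: IN[B3] = OUT[B2] = {a: ⊤, b: ⊤, c: ⊤, d: +, e: ⊤, f: ⊤}
Applying B3's transfer function to that IN value gives OUT[B3] (row B3 above).

Answer: {a: ⊤, b: ⊤, c: +, d: +, e: ⊤, f: ⊤}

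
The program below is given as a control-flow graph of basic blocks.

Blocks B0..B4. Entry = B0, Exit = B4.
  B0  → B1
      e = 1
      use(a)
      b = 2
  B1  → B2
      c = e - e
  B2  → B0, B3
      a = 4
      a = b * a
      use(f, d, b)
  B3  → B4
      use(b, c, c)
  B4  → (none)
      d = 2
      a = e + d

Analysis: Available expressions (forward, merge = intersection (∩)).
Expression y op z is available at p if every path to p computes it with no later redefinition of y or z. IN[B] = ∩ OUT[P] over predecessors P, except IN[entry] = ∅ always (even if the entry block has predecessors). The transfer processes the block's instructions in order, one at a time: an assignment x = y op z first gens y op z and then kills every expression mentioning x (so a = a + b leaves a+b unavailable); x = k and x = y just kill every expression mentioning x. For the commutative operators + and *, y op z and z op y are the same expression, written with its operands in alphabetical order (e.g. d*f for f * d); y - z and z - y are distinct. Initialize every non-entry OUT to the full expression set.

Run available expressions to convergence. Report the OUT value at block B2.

Converged values:
  B0:  IN={}  OUT={}
  B1:  IN={}  OUT={e-e}
  B2:  IN={e-e}  OUT={e-e}
  B3:  IN={e-e}  OUT={e-e}
  B4:  IN={e-e}  OUT={d+e, e-e}

Merge at B2: IN[B2] = OUT[B1] = {e-e}
Applying B2's transfer function to that IN value gives OUT[B2] (row B2 above).

Answer: {e-e}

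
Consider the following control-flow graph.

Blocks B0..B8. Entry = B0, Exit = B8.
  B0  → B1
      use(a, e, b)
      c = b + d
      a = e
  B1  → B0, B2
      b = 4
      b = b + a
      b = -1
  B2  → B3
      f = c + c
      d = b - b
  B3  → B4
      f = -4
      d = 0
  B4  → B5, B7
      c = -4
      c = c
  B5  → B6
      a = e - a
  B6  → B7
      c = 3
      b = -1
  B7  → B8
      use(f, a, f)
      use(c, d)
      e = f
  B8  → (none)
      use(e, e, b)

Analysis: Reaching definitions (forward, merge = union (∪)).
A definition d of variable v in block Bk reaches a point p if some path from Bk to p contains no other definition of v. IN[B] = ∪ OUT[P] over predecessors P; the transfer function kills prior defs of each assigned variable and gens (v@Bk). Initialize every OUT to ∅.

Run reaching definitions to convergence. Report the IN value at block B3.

Per-block solution:
  B0:   IN={a@B0, b@B1, c@B0}   OUT={a@B0, b@B1, c@B0}
  B1:   IN={a@B0, b@B1, c@B0}   OUT={a@B0, b@B1, c@B0}
  B2:   IN={a@B0, b@B1, c@B0}   OUT={a@B0, b@B1, c@B0, d@B2, f@B2}
  B3:   IN={a@B0, b@B1, c@B0, d@B2, f@B2}   OUT={a@B0, b@B1, c@B0, d@B3, f@B3}
  B4:   IN={a@B0, b@B1, c@B0, d@B3, f@B3}   OUT={a@B0, b@B1, c@B4, d@B3, f@B3}
  B5:   IN={a@B0, b@B1, c@B4, d@B3, f@B3}   OUT={a@B5, b@B1, c@B4, d@B3, f@B3}
  B6:   IN={a@B5, b@B1, c@B4, d@B3, f@B3}   OUT={a@B5, b@B6, c@B6, d@B3, f@B3}
  B7:   IN={a@B0, a@B5, b@B1, b@B6, c@B4, c@B6, d@B3, f@B3}   OUT={a@B0, a@B5, b@B1, b@B6, c@B4, c@B6, d@B3, e@B7, f@B3}
  B8:   IN={a@B0, a@B5, b@B1, b@B6, c@B4, c@B6, d@B3, e@B7, f@B3}   OUT={a@B0, a@B5, b@B1, b@B6, c@B4, c@B6, d@B3, e@B7, f@B3}

Merge at B3: IN[B3] = OUT[B2] = {a@B0, b@B1, c@B0, d@B2, f@B2}

Answer: {a@B0, b@B1, c@B0, d@B2, f@B2}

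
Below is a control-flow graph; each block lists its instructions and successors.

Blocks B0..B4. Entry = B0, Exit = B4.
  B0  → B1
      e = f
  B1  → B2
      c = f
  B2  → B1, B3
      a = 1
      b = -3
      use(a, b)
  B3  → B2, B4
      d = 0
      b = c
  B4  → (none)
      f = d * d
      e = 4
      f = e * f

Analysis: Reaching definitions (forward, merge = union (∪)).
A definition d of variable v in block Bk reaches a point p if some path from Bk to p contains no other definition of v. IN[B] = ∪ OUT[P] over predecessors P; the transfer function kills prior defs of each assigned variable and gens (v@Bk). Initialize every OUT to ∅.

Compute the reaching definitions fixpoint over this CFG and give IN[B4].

Per-block solution:
  B0:  IN={}  OUT={e@B0}
  B1:  IN={a@B2, b@B2, c@B1, d@B3, e@B0}  OUT={a@B2, b@B2, c@B1, d@B3, e@B0}
  B2:  IN={a@B2, b@B2, b@B3, c@B1, d@B3, e@B0}  OUT={a@B2, b@B2, c@B1, d@B3, e@B0}
  B3:  IN={a@B2, b@B2, c@B1, d@B3, e@B0}  OUT={a@B2, b@B3, c@B1, d@B3, e@B0}
  B4:  IN={a@B2, b@B3, c@B1, d@B3, e@B0}  OUT={a@B2, b@B3, c@B1, d@B3, e@B4, f@B4}

Merge at B4: IN[B4] = OUT[B3] = {a@B2, b@B3, c@B1, d@B3, e@B0}

Answer: {a@B2, b@B3, c@B1, d@B3, e@B0}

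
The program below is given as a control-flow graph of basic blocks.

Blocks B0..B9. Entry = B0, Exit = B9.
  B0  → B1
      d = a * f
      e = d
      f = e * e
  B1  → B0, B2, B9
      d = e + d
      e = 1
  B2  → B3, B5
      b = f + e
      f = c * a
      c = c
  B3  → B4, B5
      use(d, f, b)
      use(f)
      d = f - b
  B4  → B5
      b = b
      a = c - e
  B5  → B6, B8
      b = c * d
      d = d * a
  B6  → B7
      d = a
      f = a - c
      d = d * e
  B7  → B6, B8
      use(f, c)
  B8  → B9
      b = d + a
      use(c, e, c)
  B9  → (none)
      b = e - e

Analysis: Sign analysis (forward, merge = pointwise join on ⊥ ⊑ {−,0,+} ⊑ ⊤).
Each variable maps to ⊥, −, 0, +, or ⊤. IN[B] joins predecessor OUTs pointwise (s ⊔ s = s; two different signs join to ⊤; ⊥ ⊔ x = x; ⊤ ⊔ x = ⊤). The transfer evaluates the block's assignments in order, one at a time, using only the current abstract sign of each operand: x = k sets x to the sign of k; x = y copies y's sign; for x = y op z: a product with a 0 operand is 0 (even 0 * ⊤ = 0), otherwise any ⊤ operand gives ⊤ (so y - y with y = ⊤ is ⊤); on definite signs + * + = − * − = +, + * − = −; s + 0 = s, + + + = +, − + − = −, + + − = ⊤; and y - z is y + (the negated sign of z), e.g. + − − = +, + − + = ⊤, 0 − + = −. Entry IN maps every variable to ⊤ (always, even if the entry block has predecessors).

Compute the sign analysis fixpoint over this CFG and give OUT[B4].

Fixpoint table:
  B0:   IN=(all ⊤)   OUT=(all ⊤)
  B1:   IN=(all ⊤)   OUT={e:+; rest ⊤}
  B2:   IN={e:+; rest ⊤}   OUT={e:+; rest ⊤}
  B3:   IN={e:+; rest ⊤}   OUT={e:+; rest ⊤}
  B4:   IN={e:+; rest ⊤}   OUT={e:+; rest ⊤}
  B5:   IN={e:+; rest ⊤}   OUT={e:+; rest ⊤}
  B6:   IN={e:+; rest ⊤}   OUT={e:+; rest ⊤}
  B7:   IN={e:+; rest ⊤}   OUT={e:+; rest ⊤}
  B8:   IN={e:+; rest ⊤}   OUT={e:+; rest ⊤}
  B9:   IN={e:+; rest ⊤}   OUT={e:+; rest ⊤}

Merge at B4: IN[B4] = OUT[B3] = {a: ⊤, b: ⊤, c: ⊤, d: ⊤, e: +, f: ⊤}
Applying B4's transfer function to that IN value gives OUT[B4] (row B4 above).

Answer: {a: ⊤, b: ⊤, c: ⊤, d: ⊤, e: +, f: ⊤}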